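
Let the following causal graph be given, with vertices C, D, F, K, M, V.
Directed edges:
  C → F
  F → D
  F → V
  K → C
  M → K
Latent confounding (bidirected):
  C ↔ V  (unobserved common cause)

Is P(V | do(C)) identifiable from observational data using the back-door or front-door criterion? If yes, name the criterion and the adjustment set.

P(V|do(C)): frontdoor, adjust for {F}.

desc(C)\{C}={D,F,V}; candidates ⊆ {K,M}.
C↔V: latent back-door arc(s) into C.
size 0: {}; under {} C still reaches {K,M,V} ∋ V.
size 1: {K}, {M}; under {K} C still reaches {V} ∋ V.
size 2: {K,M}; under {K,M} C still reaches {V} ∋ V.
C↔V cannot be blocked by any observed set — no back-door set.
{F}: (i) intercepts every directed C→V path; (ii) no back-door C→{F}; (iii) {C} blocks every back-door {F}→V. Front-door holds.
P(V|do(C)) = Σ_{F} P(F|C) Σ_{C'} P(V|F,C')P(C').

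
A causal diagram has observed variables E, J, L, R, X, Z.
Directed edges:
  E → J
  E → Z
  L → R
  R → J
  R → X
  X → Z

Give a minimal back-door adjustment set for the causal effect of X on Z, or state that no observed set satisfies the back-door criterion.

desc(X)\{X}={Z}; candidates ⊆ {E,J,L,R}.
∅: X⊥Z given ∅ in G with X→· removed — back-door holds.

X→Z: minimal back-door set ∅.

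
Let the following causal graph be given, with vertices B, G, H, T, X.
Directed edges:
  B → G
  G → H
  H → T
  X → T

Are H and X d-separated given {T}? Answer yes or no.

No — H and X are d-connected given {T}.

Bayes-Ball from H | {T} reaches {B,G,X}.
X ∈ reach(H|{T}) ⇒ H ⊥̸ X | {T}.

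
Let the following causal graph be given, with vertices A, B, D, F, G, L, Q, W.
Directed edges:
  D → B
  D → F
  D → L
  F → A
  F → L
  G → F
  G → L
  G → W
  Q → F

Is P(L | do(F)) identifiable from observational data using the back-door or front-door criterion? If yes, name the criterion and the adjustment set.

P(L|do(F)): backdoor, adjust for {D, G}.

desc(F)\{F}={A,L}; candidates ⊆ {B,D,G,Q,W}.
size 0: {}; under {} F still reaches {B,D,G,L,Q,W} ∋ L.
size 1: {B}, {D}, {G} …(+2); under {B} F still reaches {D,G,L,Q,W} ∋ L.
{D,G}: F⊥L given {D,G} in G with F→· removed — back-door holds.
P(L|do(F)) = Σ_{D,G} P(L|F,D,G)·P(D,G).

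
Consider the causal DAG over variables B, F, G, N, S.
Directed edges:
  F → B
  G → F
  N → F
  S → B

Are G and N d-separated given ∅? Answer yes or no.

Yes — G ⊥ N | ∅.

Bayes-Ball from G | ∅ reaches {B,F}.
N ∉ reach(G|∅) ⇒ G ⊥ N | ∅.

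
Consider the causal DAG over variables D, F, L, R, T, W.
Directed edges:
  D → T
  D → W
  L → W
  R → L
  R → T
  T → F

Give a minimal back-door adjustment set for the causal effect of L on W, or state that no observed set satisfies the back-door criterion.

L→W: minimal back-door set ∅.

desc(L)\{L}={W}; candidates ⊆ {D,F,R,T}.
∅: L⊥W given ∅ in G with L→· removed — back-door holds.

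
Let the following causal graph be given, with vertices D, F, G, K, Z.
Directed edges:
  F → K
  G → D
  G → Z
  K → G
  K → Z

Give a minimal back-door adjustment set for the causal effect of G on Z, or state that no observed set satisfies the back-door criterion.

desc(G)\{G}={D,Z}; candidates ⊆ {F,K}.
size 0: {}; under {} G still reaches {F,K,Z} ∋ Z.
{K}: G⊥Z given {K} in G with G→· removed — back-door holds.

G→Z: minimal back-door set {K}.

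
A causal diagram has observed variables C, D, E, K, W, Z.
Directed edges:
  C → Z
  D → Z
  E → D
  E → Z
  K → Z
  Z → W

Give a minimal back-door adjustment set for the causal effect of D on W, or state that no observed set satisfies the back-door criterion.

desc(D)\{D}={W,Z}; candidates ⊆ {C,E,K}.
size 0: {}; under {} D still reaches {E,W,Z} ∋ W.
{E}: D⊥W given {E} in G with D→· removed — back-door holds.

D→W: minimal back-door set {E}.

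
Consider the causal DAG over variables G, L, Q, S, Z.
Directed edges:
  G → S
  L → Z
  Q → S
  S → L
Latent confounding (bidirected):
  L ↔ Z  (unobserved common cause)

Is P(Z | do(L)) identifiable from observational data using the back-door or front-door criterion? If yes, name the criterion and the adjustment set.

P(Z|do(L)): not identifiable (no BD/FD set).

desc(L)\{L}={Z}; candidates ⊆ {G,Q,S}.
L↔Z: latent back-door arc(s) into L.
size 0: {}; under {} L still reaches {G,Q,S,Z} ∋ Z.
size 1: {G}, {Q}, {S}; under {G} L still reaches {Q,S,Z} ∋ Z.
size 2: {G,Q}, {G,S}, {Q,S}; under {G,Q} L still reaches {S,Z} ∋ Z.
L↔Z cannot be blocked by any observed set — no back-door set.
No mediator lies on a directed L→…→Z path.
Neither criterion identifies P(Z|do(L)) in this graph.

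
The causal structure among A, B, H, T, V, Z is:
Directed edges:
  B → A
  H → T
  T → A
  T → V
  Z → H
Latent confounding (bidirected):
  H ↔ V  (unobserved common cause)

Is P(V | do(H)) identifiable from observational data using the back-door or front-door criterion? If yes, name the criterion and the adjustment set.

P(V|do(H)): frontdoor, adjust for {T}.

desc(H)\{H}={A,T,V}; candidates ⊆ {B,Z}.
H↔V: latent back-door arc(s) into H.
size 0: {}; under {} H still reaches {V,Z} ∋ V.
size 1: {B}, {Z}; under {B} H still reaches {V,Z} ∋ V.
size 2: {B,Z}; under {B,Z} H still reaches {V} ∋ V.
H↔V cannot be blocked by any observed set — no back-door set.
{T}: (i) intercepts every directed H→V path; (ii) no back-door H→{T}; (iii) {H} blocks every back-door {T}→V. Front-door holds.
P(V|do(H)) = Σ_{T} P(T|H) Σ_{H'} P(V|T,H')P(H').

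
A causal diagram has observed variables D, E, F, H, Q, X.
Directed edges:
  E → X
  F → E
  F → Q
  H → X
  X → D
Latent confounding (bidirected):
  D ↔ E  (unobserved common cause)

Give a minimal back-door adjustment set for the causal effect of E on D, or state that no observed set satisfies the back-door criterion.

desc(E)\{E}={D,X}; candidates ⊆ {F,H,Q}.
E↔D: latent back-door arc(s) into E.
size 0: {}; under {} E still reaches {D,F,Q} ∋ D.
size 1: {F}, {H}, {Q}; under {F} E still reaches {D} ∋ D.
size 2: {F,H}, {F,Q}, {H,Q}; under {F,H} E still reaches {D} ∋ D.
E↔D cannot be blocked by any observed set — no back-door set.

E→D: no observed back-door set.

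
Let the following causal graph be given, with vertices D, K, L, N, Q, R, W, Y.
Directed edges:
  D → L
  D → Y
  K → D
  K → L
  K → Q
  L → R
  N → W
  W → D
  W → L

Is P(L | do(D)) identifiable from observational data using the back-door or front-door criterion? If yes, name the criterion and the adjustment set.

desc(D)\{D}={L,R,Y}; candidates ⊆ {K,N,Q,W}.
size 0: {}; under {} D still reaches {K,L,N,Q,R,W} ∋ L.
size 1: {K}, {N}, {Q} …(+1); under {K} D still reaches {L,N,R,W} ∋ L.
{K,W}: D⊥L given {K,W} in G with D→· removed — back-door holds.
P(L|do(D)) = Σ_{K,W} P(L|D,K,W)·P(K,W).

P(L|do(D)): backdoor, adjust for {K, W}.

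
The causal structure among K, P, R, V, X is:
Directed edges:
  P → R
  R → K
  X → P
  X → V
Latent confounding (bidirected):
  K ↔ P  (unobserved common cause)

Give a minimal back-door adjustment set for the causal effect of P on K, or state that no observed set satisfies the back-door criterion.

desc(P)\{P}={K,R}; candidates ⊆ {V,X}.
P↔K: latent back-door arc(s) into P.
size 0: {}; under {} P still reaches {K,V,X} ∋ K.
size 1: {V}, {X}; under {V} P still reaches {K,X} ∋ K.
size 2: {V,X}; under {V,X} P still reaches {K} ∋ K.
P↔K cannot be blocked by any observed set — no back-door set.

P→K: no observed back-door set.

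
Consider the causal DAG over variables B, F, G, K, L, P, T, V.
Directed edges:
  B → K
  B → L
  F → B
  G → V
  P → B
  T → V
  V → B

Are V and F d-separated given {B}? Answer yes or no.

No — V and F are d-connected given {B}.

Bayes-Ball from V | {B} reaches {F,G,P,T}.
F ∈ reach(V|{B}) ⇒ V ⊥̸ F | {B}.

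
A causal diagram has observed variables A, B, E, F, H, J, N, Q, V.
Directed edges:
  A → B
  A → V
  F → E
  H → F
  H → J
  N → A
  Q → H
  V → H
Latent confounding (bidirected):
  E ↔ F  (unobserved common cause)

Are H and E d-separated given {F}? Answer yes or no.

Bayes-Ball from H | {F} reaches {A,B,E,J,N,Q,V}.
E ∈ reach(H|{F}) ⇒ H ⊥̸ E | {F}.

No — H and E are d-connected given {F}.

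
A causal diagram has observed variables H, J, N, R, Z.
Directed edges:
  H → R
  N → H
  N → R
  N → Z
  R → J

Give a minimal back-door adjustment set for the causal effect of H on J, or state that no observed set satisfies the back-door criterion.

desc(H)\{H}={J,R}; candidates ⊆ {N,Z}.
size 0: {}; under {} H still reaches {J,N,R,Z} ∋ J.
{N}: H⊥J given {N} in G with H→· removed — back-door holds.

H→J: minimal back-door set {N}.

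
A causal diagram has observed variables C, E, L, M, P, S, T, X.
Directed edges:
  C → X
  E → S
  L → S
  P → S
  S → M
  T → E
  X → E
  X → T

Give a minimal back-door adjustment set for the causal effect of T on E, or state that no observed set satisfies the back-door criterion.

T→E: minimal back-door set {X}.

desc(T)\{T}={E,M,S}; candidates ⊆ {C,L,P,X}.
size 0: {}; under {} T still reaches {C,E,M,S,X} ∋ E.
{X}: T⊥E given {X} in G with T→· removed — back-door holds.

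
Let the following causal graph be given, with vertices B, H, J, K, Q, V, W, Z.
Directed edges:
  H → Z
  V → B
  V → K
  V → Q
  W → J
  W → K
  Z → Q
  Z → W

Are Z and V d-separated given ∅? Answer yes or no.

Yes — Z ⊥ V | ∅.

Bayes-Ball from Z | ∅ reaches {H,J,K,Q,W}.
V ∉ reach(Z|∅) ⇒ Z ⊥ V | ∅.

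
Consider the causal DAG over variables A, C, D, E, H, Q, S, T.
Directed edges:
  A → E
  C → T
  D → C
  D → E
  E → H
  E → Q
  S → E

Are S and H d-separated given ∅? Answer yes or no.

No — S and H are d-connected given ∅.

Bayes-Ball from S | ∅ reaches {E,H,Q}.
H ∈ reach(S|∅) ⇒ S ⊥̸ H | ∅.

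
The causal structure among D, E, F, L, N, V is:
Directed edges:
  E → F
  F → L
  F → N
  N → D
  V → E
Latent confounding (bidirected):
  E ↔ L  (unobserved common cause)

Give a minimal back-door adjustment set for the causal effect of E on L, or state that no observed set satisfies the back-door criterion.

E→L: no observed back-door set.

desc(E)\{E}={D,F,L,N}; candidates ⊆ {V}.
E↔L: latent back-door arc(s) into E.
size 0: {}; under {} E still reaches {L,V} ∋ L.
size 1: {V}; under {V} E still reaches {L} ∋ L.
E↔L cannot be blocked by any observed set — no back-door set.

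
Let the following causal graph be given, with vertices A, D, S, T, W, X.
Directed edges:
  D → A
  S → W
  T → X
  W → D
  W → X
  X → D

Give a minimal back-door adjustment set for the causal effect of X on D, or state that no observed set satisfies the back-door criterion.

desc(X)\{X}={A,D}; candidates ⊆ {S,T,W}.
size 0: {}; under {} X still reaches {A,D,S,T,W} ∋ D.
{W}: X⊥D given {W} in G with X→· removed — back-door holds.

X→D: minimal back-door set {W}.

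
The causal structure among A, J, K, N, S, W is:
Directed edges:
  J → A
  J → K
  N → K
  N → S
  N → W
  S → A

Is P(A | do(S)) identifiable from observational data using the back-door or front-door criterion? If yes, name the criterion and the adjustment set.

P(A|do(S)): backdoor, adjust for ∅.

desc(S)\{S}={A}; candidates ⊆ {J,K,N,W}.
∅: S⊥A given ∅ in G with S→· removed — back-door holds.
P(A|do(S)) = P(A|S) — no adjustment needed.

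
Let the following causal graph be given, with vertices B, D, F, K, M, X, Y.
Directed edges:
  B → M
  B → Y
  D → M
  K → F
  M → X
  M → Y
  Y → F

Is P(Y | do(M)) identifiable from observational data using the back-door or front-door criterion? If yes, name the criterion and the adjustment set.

desc(M)\{M}={F,X,Y}; candidates ⊆ {B,D,K}.
size 0: {}; under {} M still reaches {B,D,F,Y} ∋ Y.
{B}: M⊥Y given {B} in G with M→· removed — back-door holds.
P(Y|do(M)) = Σ_{B} P(Y|M,B)·P(B).

P(Y|do(M)): backdoor, adjust for {B}.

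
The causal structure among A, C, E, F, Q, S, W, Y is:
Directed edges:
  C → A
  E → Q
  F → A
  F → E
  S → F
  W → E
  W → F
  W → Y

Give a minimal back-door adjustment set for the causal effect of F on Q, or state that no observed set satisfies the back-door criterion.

desc(F)\{F}={A,E,Q}; candidates ⊆ {C,S,W,Y}.
size 0: {}; under {} F still reaches {E,Q,S,W,Y} ∋ Q.
{W}: F⊥Q given {W} in G with F→· removed — back-door holds.

F→Q: minimal back-door set {W}.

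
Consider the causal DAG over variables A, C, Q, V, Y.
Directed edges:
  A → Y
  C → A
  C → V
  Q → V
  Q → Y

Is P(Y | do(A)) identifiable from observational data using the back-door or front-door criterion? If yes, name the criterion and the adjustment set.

desc(A)\{A}={Y}; candidates ⊆ {C,Q,V}.
∅: A⊥Y given ∅ in G with A→· removed — back-door holds.
P(Y|do(A)) = P(Y|A) — no adjustment needed.

P(Y|do(A)): backdoor, adjust for ∅.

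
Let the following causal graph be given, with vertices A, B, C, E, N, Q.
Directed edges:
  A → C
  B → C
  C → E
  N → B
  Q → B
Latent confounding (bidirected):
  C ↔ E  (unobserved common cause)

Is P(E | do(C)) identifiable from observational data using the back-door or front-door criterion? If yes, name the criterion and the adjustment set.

desc(C)\{C}={E}; candidates ⊆ {A,B,N,Q}.
C↔E: latent back-door arc(s) into C.
size 0: {}; under {} C still reaches {A,B,E,N,Q} ∋ E.
size 1: {A}, {B}, {N} …(+1); under {A} C still reaches {B,E,N,Q} ∋ E.
size 2: {A,B}, {A,N}, {A,Q} …(+3); under {A,B} C still reaches {E} ∋ E.
C↔E cannot be blocked by any observed set — no back-door set.
No mediator lies on a directed C→…→E path.
Neither criterion identifies P(E|do(C)) in this graph.

P(E|do(C)): not identifiable (no BD/FD set).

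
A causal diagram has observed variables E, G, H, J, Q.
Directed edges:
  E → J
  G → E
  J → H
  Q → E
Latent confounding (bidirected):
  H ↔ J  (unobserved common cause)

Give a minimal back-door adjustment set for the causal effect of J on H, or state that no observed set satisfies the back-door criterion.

J→H: no observed back-door set.

desc(J)\{J}={H}; candidates ⊆ {E,G,Q}.
J↔H: latent back-door arc(s) into J.
size 0: {}; under {} J still reaches {E,G,H,Q} ∋ H.
size 1: {E}, {G}, {Q}; under {E} J still reaches {H} ∋ H.
size 2: {E,G}, {E,Q}, {G,Q}; under {E,G} J still reaches {H} ∋ H.
J↔H cannot be blocked by any observed set — no back-door set.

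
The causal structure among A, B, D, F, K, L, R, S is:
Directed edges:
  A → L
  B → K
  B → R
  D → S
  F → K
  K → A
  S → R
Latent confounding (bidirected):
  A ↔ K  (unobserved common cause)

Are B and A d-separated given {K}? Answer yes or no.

No — B and A are d-connected given {K}.

Bayes-Ball from B | {K} reaches {A,F,L,R}.
A ∈ reach(B|{K}) ⇒ B ⊥̸ A | {K}.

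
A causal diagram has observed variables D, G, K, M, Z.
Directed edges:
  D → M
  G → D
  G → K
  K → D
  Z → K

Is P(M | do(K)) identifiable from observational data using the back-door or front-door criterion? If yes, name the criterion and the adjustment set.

desc(K)\{K}={D,M}; candidates ⊆ {G,Z}.
size 0: {}; under {} K still reaches {D,G,M,Z} ∋ M.
{G}: K⊥M given {G} in G with K→· removed — back-door holds.
P(M|do(K)) = Σ_{G} P(M|K,G)·P(G).

P(M|do(K)): backdoor, adjust for {G}.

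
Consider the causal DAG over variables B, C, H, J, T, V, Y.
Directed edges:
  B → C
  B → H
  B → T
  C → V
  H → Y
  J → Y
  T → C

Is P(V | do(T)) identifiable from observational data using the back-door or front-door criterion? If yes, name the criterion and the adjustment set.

P(V|do(T)): backdoor, adjust for {B}.

desc(T)\{T}={C,V}; candidates ⊆ {B,H,J,Y}.
size 0: {}; under {} T still reaches {B,C,H,V,Y} ∋ V.
{B}: T⊥V given {B} in G with T→· removed — back-door holds.
P(V|do(T)) = Σ_{B} P(V|T,B)·P(B).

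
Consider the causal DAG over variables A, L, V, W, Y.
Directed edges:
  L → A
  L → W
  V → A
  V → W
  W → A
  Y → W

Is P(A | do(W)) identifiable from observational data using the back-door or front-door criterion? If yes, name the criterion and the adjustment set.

desc(W)\{W}={A}; candidates ⊆ {L,V,Y}.
size 0: {}; under {} W still reaches {A,L,V,Y} ∋ A.
size 1: {L}, {V}, {Y}; under {L} W still reaches {A,V,Y} ∋ A.
{L,V}: W⊥A given {L,V} in G with W→· removed — back-door holds.
P(A|do(W)) = Σ_{L,V} P(A|W,L,V)·P(L,V).

P(A|do(W)): backdoor, adjust for {L, V}.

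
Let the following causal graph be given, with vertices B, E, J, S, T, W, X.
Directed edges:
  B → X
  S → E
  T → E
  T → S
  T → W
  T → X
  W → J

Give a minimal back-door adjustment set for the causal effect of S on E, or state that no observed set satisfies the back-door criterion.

S→E: minimal back-door set {T}.

desc(S)\{S}={E}; candidates ⊆ {B,J,T,W,X}.
size 0: {}; under {} S still reaches {E,J,T,W,X} ∋ E.
{T}: S⊥E given {T} in G with S→· removed — back-door holds.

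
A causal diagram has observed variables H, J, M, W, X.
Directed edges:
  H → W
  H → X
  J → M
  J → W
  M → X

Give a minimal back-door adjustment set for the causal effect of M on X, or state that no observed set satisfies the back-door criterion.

M→X: minimal back-door set ∅.

desc(M)\{M}={X}; candidates ⊆ {H,J,W}.
∅: M⊥X given ∅ in G with M→· removed — back-door holds.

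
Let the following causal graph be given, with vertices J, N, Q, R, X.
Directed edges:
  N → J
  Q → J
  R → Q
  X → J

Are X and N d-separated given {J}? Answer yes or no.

Bayes-Ball from X | {J} reaches {N,Q,R}.
N ∈ reach(X|{J}) ⇒ X ⊥̸ N | {J}.

No — X and N are d-connected given {J}.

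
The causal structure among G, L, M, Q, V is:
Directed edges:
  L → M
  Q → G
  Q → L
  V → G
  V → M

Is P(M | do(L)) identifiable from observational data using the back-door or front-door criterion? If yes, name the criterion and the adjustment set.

P(M|do(L)): backdoor, adjust for ∅.

desc(L)\{L}={M}; candidates ⊆ {G,Q,V}.
∅: L⊥M given ∅ in G with L→· removed — back-door holds.
P(M|do(L)) = P(M|L) — no adjustment needed.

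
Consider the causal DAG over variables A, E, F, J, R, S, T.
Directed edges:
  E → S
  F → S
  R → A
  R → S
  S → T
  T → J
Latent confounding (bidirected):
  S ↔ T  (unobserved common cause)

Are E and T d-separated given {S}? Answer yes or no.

No — E and T are d-connected given {S}.

Bayes-Ball from E | {S} reaches {A,F,J,R,T}.
T ∈ reach(E|{S}) ⇒ E ⊥̸ T | {S}.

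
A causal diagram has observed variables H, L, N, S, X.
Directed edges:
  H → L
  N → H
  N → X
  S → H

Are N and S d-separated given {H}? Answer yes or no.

No — N and S are d-connected given {H}.

Bayes-Ball from N | {H} reaches {S,X}.
S ∈ reach(N|{H}) ⇒ N ⊥̸ S | {H}.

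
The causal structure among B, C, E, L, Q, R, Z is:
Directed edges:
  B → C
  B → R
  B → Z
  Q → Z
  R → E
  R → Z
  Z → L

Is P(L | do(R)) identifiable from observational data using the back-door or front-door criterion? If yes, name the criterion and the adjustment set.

P(L|do(R)): backdoor, adjust for {B}.

desc(R)\{R}={E,L,Z}; candidates ⊆ {B,C,Q}.
size 0: {}; under {} R still reaches {B,C,L,Z} ∋ L.
{B}: R⊥L given {B} in G with R→· removed — back-door holds.
P(L|do(R)) = Σ_{B} P(L|R,B)·P(B).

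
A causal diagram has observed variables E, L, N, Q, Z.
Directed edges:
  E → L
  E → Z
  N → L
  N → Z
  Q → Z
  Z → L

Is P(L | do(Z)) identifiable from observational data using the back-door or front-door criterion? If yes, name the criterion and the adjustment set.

P(L|do(Z)): backdoor, adjust for {E, N}.

desc(Z)\{Z}={L}; candidates ⊆ {E,N,Q}.
size 0: {}; under {} Z still reaches {E,L,N,Q} ∋ L.
size 1: {E}, {N}, {Q}; under {E} Z still reaches {L,N,Q} ∋ L.
{E,N}: Z⊥L given {E,N} in G with Z→· removed — back-door holds.
P(L|do(Z)) = Σ_{E,N} P(L|Z,E,N)·P(E,N).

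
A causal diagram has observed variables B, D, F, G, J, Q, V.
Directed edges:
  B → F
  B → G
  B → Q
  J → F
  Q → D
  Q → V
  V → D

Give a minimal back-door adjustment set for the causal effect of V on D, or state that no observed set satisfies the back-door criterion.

V→D: minimal back-door set {Q}.

desc(V)\{V}={D}; candidates ⊆ {B,F,G,J,Q}.
size 0: {}; under {} V still reaches {B,D,F,G,Q} ∋ D.
{Q}: V⊥D given {Q} in G with V→· removed — back-door holds.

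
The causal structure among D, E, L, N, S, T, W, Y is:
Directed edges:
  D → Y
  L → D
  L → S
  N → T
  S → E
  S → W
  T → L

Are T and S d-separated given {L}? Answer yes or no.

Yes — T ⊥ S | {L}.

Bayes-Ball from T | {L} reaches {N}.
S ∉ reach(T|{L}) ⇒ T ⊥ S | {L}.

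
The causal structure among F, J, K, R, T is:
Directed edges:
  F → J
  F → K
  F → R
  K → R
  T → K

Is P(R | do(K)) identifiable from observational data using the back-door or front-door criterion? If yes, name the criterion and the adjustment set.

desc(K)\{K}={R}; candidates ⊆ {F,J,T}.
size 0: {}; under {} K still reaches {F,J,R,T} ∋ R.
{F}: K⊥R given {F} in G with K→· removed — back-door holds.
P(R|do(K)) = Σ_{F} P(R|K,F)·P(F).

P(R|do(K)): backdoor, adjust for {F}.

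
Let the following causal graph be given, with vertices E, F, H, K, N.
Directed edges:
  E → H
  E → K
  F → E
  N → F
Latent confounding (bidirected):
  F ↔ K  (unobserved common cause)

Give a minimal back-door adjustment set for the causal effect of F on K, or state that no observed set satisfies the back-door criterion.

F→K: no observed back-door set.

desc(F)\{F}={E,H,K}; candidates ⊆ {N}.
F↔K: latent back-door arc(s) into F.
size 0: {}; under {} F still reaches {K,N} ∋ K.
size 1: {N}; under {N} F still reaches {K} ∋ K.
F↔K cannot be blocked by any observed set — no back-door set.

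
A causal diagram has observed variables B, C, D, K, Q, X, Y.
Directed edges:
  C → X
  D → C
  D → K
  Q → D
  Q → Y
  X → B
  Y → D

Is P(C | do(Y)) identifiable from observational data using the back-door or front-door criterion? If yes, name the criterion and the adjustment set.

desc(Y)\{Y}={B,C,D,K,X}; candidates ⊆ {Q}.
size 0: {}; under {} Y still reaches {B,C,D,K,Q,X} ∋ C.
{Q}: Y⊥C given {Q} in G with Y→· removed — back-door holds.
P(C|do(Y)) = Σ_{Q} P(C|Y,Q)·P(Q).

P(C|do(Y)): backdoor, adjust for {Q}.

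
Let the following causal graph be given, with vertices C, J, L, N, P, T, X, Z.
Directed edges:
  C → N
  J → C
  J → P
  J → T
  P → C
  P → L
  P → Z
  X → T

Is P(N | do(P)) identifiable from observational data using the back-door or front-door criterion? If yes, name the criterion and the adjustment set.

P(N|do(P)): backdoor, adjust for {J}.

desc(P)\{P}={C,L,N,Z}; candidates ⊆ {J,T,X}.
size 0: {}; under {} P still reaches {C,J,N,T} ∋ N.
{J}: P⊥N given {J} in G with P→· removed — back-door holds.
P(N|do(P)) = Σ_{J} P(N|P,J)·P(J).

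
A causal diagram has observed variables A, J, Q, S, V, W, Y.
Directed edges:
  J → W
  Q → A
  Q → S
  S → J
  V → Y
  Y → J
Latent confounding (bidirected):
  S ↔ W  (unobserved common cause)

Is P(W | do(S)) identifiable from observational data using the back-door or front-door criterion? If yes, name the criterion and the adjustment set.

desc(S)\{S}={J,W}; candidates ⊆ {A,Q,V,Y}.
S↔W: latent back-door arc(s) into S.
size 0: {}; under {} S still reaches {A,Q,W} ∋ W.
size 1: {A}, {Q}, {V} …(+1); under {A} S still reaches {Q,W} ∋ W.
size 2: {A,Q}, {A,V}, {A,Y} …(+3); under {A,Q} S still reaches {W} ∋ W.
S↔W cannot be blocked by any observed set — no back-door set.
{J}: (i) intercepts every directed S→W path; (ii) no back-door S→{J}; (iii) {S} blocks every back-door {J}→W. Front-door holds.
P(W|do(S)) = Σ_{J} P(J|S) Σ_{S'} P(W|J,S')P(S').

P(W|do(S)): frontdoor, adjust for {J}.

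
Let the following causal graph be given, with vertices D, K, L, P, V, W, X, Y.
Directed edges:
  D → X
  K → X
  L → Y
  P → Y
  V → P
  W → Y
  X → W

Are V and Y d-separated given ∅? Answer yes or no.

No — V and Y are d-connected given ∅.

Bayes-Ball from V | ∅ reaches {P,Y}.
Y ∈ reach(V|∅) ⇒ V ⊥̸ Y | ∅.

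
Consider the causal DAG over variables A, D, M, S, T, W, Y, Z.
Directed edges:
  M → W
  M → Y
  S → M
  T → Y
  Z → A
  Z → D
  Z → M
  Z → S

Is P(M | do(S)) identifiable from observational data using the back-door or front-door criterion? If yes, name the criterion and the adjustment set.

desc(S)\{S}={M,W,Y}; candidates ⊆ {A,D,T,Z}.
size 0: {}; under {} S still reaches {A,D,M,W,Y,Z} ∋ M.
{Z}: S⊥M given {Z} in G with S→· removed — back-door holds.
P(M|do(S)) = Σ_{Z} P(M|S,Z)·P(Z).

P(M|do(S)): backdoor, adjust for {Z}.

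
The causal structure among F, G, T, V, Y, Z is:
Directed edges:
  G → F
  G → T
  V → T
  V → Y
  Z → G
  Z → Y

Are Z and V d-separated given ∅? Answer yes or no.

Yes — Z ⊥ V | ∅.

Bayes-Ball from Z | ∅ reaches {F,G,T,Y}.
V ∉ reach(Z|∅) ⇒ Z ⊥ V | ∅.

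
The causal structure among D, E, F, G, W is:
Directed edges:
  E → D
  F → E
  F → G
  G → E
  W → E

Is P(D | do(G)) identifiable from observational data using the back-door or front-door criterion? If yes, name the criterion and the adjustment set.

desc(G)\{G}={D,E}; candidates ⊆ {F,W}.
size 0: {}; under {} G still reaches {D,E,F} ∋ D.
{F}: G⊥D given {F} in G with G→· removed — back-door holds.
P(D|do(G)) = Σ_{F} P(D|G,F)·P(F).

P(D|do(G)): backdoor, adjust for {F}.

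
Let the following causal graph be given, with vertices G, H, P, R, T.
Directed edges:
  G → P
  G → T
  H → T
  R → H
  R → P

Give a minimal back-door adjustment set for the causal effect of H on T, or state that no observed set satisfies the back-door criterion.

H→T: minimal back-door set ∅.

desc(H)\{H}={T}; candidates ⊆ {G,P,R}.
∅: H⊥T given ∅ in G with H→· removed — back-door holds.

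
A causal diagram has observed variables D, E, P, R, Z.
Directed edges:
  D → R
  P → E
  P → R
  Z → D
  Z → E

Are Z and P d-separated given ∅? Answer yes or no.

Yes — Z ⊥ P | ∅.

Bayes-Ball from Z | ∅ reaches {D,E,R}.
P ∉ reach(Z|∅) ⇒ Z ⊥ P | ∅.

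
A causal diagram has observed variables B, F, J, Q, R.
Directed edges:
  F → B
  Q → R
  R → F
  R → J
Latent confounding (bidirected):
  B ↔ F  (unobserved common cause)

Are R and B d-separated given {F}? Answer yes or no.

Bayes-Ball from R | {F} reaches {B,J,Q}.
B ∈ reach(R|{F}) ⇒ R ⊥̸ B | {F}.

No — R and B are d-connected given {F}.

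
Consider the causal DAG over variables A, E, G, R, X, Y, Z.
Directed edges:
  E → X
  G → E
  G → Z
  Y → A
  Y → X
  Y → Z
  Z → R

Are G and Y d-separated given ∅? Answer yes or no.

Bayes-Ball from G | ∅ reaches {E,R,X,Z}.
Y ∉ reach(G|∅) ⇒ G ⊥ Y | ∅.

Yes — G ⊥ Y | ∅.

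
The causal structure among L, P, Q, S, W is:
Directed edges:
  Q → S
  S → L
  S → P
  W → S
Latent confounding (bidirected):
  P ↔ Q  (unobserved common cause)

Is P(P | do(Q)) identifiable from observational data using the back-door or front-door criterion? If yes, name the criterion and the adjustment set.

P(P|do(Q)): frontdoor, adjust for {S}.

desc(Q)\{Q}={L,P,S}; candidates ⊆ {W}.
Q↔P: latent back-door arc(s) into Q.
size 0: {}; under {} Q still reaches {P} ∋ P.
size 1: {W}; under {W} Q still reaches {P} ∋ P.
Q↔P cannot be blocked by any observed set — no back-door set.
{S}: (i) intercepts every directed Q→P path; (ii) no back-door Q→{S}; (iii) {Q} blocks every back-door {S}→P. Front-door holds.
P(P|do(Q)) = Σ_{S} P(S|Q) Σ_{Q'} P(P|S,Q')P(Q').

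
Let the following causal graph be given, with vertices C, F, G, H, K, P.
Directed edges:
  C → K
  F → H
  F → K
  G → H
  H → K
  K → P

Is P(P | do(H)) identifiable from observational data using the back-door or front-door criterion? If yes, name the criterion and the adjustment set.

desc(H)\{H}={K,P}; candidates ⊆ {C,F,G}.
size 0: {}; under {} H still reaches {F,G,K,P} ∋ P.
{F}: H⊥P given {F} in G with H→· removed — back-door holds.
P(P|do(H)) = Σ_{F} P(P|H,F)·P(F).

P(P|do(H)): backdoor, adjust for {F}.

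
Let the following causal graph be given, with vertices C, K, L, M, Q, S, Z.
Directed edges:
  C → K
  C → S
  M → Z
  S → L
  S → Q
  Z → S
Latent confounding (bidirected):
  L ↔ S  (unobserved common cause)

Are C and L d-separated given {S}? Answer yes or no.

Bayes-Ball from C | {S} reaches {K,L,M,Z}.
L ∈ reach(C|{S}) ⇒ C ⊥̸ L | {S}.

No — C and L are d-connected given {S}.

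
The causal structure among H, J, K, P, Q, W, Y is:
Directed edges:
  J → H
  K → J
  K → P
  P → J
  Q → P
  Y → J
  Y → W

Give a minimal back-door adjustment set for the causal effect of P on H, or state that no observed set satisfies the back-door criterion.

P→H: minimal back-door set {K}.

desc(P)\{P}={H,J}; candidates ⊆ {K,Q,W,Y}.
size 0: {}; under {} P still reaches {H,J,K,Q} ∋ H.
{K}: P⊥H given {K} in G with P→· removed — back-door holds.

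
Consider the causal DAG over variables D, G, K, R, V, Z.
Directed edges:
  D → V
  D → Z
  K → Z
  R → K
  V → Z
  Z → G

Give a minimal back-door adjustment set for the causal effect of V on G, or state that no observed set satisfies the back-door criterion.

V→G: minimal back-door set {D}.

desc(V)\{V}={G,Z}; candidates ⊆ {D,K,R}.
size 0: {}; under {} V still reaches {D,G,Z} ∋ G.
{D}: V⊥G given {D} in G with V→· removed — back-door holds.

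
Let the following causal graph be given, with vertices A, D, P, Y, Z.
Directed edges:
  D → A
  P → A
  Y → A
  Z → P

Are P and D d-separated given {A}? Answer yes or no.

No — P and D are d-connected given {A}.

Bayes-Ball from P | {A} reaches {D,Y,Z}.
D ∈ reach(P|{A}) ⇒ P ⊥̸ D | {A}.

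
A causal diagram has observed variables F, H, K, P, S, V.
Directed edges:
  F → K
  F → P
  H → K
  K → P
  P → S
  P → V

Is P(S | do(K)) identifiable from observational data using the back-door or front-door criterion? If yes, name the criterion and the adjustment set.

desc(K)\{K}={P,S,V}; candidates ⊆ {F,H}.
size 0: {}; under {} K still reaches {F,H,P,S,V} ∋ S.
{F}: K⊥S given {F} in G with K→· removed — back-door holds.
P(S|do(K)) = Σ_{F} P(S|K,F)·P(F).

P(S|do(K)): backdoor, adjust for {F}.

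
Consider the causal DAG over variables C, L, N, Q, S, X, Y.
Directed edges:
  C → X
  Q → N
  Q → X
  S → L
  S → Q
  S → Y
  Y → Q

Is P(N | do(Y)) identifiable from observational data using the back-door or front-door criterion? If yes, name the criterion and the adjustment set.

desc(Y)\{Y}={N,Q,X}; candidates ⊆ {C,L,S}.
size 0: {}; under {} Y still reaches {L,N,Q,S,X} ∋ N.
{S}: Y⊥N given {S} in G with Y→· removed — back-door holds.
P(N|do(Y)) = Σ_{S} P(N|Y,S)·P(S).

P(N|do(Y)): backdoor, adjust for {S}.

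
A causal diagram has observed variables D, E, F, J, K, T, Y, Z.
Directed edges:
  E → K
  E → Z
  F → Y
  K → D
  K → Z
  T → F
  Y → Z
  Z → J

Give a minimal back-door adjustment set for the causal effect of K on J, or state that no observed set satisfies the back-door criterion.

desc(K)\{K}={D,J,Z}; candidates ⊆ {E,F,T,Y}.
size 0: {}; under {} K still reaches {E,J,Z} ∋ J.
{E}: K⊥J given {E} in G with K→· removed — back-door holds.

K→J: minimal back-door set {E}.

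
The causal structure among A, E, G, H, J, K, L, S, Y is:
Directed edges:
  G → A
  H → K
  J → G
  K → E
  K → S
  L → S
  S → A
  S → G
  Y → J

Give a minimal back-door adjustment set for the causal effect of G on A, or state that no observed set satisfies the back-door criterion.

G→A: minimal back-door set {S}.

desc(G)\{G}={A}; candidates ⊆ {E,H,J,K,L,S,Y}.
size 0: {}; under {} G still reaches {A,E,H,J,K,L,S,Y} ∋ A.
{S}: G⊥A given {S} in G with G→· removed — back-door holds.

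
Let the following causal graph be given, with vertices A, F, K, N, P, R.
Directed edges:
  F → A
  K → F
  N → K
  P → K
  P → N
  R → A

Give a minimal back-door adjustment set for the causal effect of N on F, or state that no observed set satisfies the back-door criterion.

N→F: minimal back-door set {P}.

desc(N)\{N}={A,F,K}; candidates ⊆ {P,R}.
size 0: {}; under {} N still reaches {A,F,K,P} ∋ F.
{P}: N⊥F given {P} in G with N→· removed — back-door holds.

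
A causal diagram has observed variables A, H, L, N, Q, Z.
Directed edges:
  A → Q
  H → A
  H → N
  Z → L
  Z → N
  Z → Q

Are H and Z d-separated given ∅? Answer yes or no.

Yes — H ⊥ Z | ∅.

Bayes-Ball from H | ∅ reaches {A,N,Q}.
Z ∉ reach(H|∅) ⇒ H ⊥ Z | ∅.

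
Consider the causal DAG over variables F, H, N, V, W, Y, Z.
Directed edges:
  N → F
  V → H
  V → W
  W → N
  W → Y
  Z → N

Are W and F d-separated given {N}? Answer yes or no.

Bayes-Ball from W | {N} reaches {H,V,Y,Z}.
F ∉ reach(W|{N}) ⇒ W ⊥ F | {N}.

Yes — W ⊥ F | {N}.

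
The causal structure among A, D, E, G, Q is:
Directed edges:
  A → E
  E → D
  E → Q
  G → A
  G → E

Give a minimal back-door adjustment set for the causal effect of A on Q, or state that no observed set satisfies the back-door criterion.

desc(A)\{A}={D,E,Q}; candidates ⊆ {G}.
size 0: {}; under {} A still reaches {D,E,G,Q} ∋ Q.
{G}: A⊥Q given {G} in G with A→· removed — back-door holds.

A→Q: minimal back-door set {G}.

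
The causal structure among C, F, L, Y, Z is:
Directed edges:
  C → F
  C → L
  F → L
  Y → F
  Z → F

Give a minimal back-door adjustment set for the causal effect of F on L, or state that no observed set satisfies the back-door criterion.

desc(F)\{F}={L}; candidates ⊆ {C,Y,Z}.
size 0: {}; under {} F still reaches {C,L,Y,Z} ∋ L.
{C}: F⊥L given {C} in G with F→· removed — back-door holds.

F→L: minimal back-door set {C}.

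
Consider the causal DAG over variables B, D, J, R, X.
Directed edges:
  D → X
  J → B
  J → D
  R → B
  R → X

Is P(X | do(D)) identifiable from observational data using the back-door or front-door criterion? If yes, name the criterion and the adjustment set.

desc(D)\{D}={X}; candidates ⊆ {B,J,R}.
∅: D⊥X given ∅ in G with D→· removed — back-door holds.
P(X|do(D)) = P(X|D) — no adjustment needed.

P(X|do(D)): backdoor, adjust for ∅.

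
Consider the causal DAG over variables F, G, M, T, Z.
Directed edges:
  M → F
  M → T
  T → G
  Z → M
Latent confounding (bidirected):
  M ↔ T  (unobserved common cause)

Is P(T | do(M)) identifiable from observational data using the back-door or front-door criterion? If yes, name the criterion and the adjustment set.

P(T|do(M)): not identifiable (no BD/FD set).

desc(M)\{M}={F,G,T}; candidates ⊆ {Z}.
M↔T: latent back-door arc(s) into M.
size 0: {}; under {} M still reaches {G,T,Z} ∋ T.
size 1: {Z}; under {Z} M still reaches {G,T} ∋ T.
M↔T cannot be blocked by any observed set — no back-door set.
No mediator lies on a directed M→…→T path.
Neither criterion identifies P(T|do(M)) in this graph.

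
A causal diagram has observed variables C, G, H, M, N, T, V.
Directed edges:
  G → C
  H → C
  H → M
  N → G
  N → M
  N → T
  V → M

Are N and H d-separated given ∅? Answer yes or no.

Bayes-Ball from N | ∅ reaches {C,G,M,T}.
H ∉ reach(N|∅) ⇒ N ⊥ H | ∅.

Yes — N ⊥ H | ∅.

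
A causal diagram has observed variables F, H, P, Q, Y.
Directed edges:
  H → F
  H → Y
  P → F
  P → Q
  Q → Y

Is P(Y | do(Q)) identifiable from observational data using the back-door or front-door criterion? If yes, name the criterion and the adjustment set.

P(Y|do(Q)): backdoor, adjust for ∅.

desc(Q)\{Q}={Y}; candidates ⊆ {F,H,P}.
∅: Q⊥Y given ∅ in G with Q→· removed — back-door holds.
P(Y|do(Q)) = P(Y|Q) — no adjustment needed.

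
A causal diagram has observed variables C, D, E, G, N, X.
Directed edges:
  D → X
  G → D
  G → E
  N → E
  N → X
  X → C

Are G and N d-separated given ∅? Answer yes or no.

Yes — G ⊥ N | ∅.

Bayes-Ball from G | ∅ reaches {C,D,E,X}.
N ∉ reach(G|∅) ⇒ G ⊥ N | ∅.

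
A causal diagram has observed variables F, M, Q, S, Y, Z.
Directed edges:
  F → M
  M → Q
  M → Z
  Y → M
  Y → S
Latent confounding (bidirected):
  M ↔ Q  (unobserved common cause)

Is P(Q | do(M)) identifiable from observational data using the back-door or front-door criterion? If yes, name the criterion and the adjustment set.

P(Q|do(M)): not identifiable (no BD/FD set).

desc(M)\{M}={Q,Z}; candidates ⊆ {F,S,Y}.
M↔Q: latent back-door arc(s) into M.
size 0: {}; under {} M still reaches {F,Q,S,Y} ∋ Q.
size 1: {F}, {S}, {Y}; under {F} M still reaches {Q,S,Y} ∋ Q.
size 2: {F,S}, {F,Y}, {S,Y}; under {F,S} M still reaches {Q,Y} ∋ Q.
M↔Q cannot be blocked by any observed set — no back-door set.
No mediator lies on a directed M→…→Q path.
Neither criterion identifies P(Q|do(M)) in this graph.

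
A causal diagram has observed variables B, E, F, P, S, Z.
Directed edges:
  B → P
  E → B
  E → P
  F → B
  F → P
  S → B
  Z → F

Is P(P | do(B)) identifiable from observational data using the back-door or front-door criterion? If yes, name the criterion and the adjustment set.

P(P|do(B)): backdoor, adjust for {E, F}.

desc(B)\{B}={P}; candidates ⊆ {E,F,S,Z}.
size 0: {}; under {} B still reaches {E,F,P,S,Z} ∋ P.
size 1: {E}, {F}, {S} …(+1); under {E} B still reaches {F,P,S,Z} ∋ P.
{E,F}: B⊥P given {E,F} in G with B→· removed — back-door holds.
P(P|do(B)) = Σ_{E,F} P(P|B,E,F)·P(E,F).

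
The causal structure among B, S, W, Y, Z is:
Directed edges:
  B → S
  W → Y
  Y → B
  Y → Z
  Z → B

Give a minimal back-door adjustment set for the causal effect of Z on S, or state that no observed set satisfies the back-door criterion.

Z→S: minimal back-door set {Y}.

desc(Z)\{Z}={B,S}; candidates ⊆ {W,Y}.
size 0: {}; under {} Z still reaches {B,S,W,Y} ∋ S.
{Y}: Z⊥S given {Y} in G with Z→· removed — back-door holds.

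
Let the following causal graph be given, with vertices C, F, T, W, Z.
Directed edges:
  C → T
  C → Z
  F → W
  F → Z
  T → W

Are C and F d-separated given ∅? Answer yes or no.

Bayes-Ball from C | ∅ reaches {T,W,Z}.
F ∉ reach(C|∅) ⇒ C ⊥ F | ∅.

Yes — C ⊥ F | ∅.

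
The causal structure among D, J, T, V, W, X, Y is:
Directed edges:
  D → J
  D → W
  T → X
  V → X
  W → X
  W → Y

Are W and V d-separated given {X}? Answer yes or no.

No — W and V are d-connected given {X}.

Bayes-Ball from W | {X} reaches {D,J,T,V,Y}.
V ∈ reach(W|{X}) ⇒ W ⊥̸ V | {X}.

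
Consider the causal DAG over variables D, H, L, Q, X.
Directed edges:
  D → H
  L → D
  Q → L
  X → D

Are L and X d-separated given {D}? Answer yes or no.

Bayes-Ball from L | {D} reaches {Q,X}.
X ∈ reach(L|{D}) ⇒ L ⊥̸ X | {D}.

No — L and X are d-connected given {D}.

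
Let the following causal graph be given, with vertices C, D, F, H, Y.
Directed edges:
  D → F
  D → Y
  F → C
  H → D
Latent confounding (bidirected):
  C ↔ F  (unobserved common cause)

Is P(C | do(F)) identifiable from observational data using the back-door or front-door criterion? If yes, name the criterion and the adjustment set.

P(C|do(F)): not identifiable (no BD/FD set).

desc(F)\{F}={C}; candidates ⊆ {D,H,Y}.
F↔C: latent back-door arc(s) into F.
size 0: {}; under {} F still reaches {C,D,H,Y} ∋ C.
size 1: {D}, {H}, {Y}; under {D} F still reaches {C} ∋ C.
size 2: {D,H}, {D,Y}, {H,Y}; under {D,H} F still reaches {C} ∋ C.
F↔C cannot be blocked by any observed set — no back-door set.
No mediator lies on a directed F→…→C path.
Neither criterion identifies P(C|do(F)) in this graph.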